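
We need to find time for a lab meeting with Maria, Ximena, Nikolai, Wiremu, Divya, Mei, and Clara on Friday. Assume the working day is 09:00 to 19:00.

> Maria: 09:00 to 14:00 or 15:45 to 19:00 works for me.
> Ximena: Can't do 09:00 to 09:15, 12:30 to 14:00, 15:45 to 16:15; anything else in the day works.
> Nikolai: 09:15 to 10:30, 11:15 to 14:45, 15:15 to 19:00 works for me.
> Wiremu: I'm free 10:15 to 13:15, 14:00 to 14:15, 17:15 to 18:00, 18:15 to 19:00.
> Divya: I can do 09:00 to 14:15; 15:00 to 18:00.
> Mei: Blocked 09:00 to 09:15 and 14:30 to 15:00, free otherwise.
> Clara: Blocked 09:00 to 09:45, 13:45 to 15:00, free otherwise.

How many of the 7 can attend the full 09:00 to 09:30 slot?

Maria free: 09:00-14:00, 15:45-19:00.
Ximena free: 09:15-12:30, 14:00-15:45, 16:15-19:00 (invert busy blocks within the working day).
Nikolai free: 09:15-10:30, 11:15-14:45, 15:15-19:00.
Wiremu free: 10:15-13:15, 14:00-14:15, 17:15-18:00, 18:15-19:00.
Divya free: 09:00-14:15, 15:00-18:00.
Mei free: 09:15-14:30, 15:00-19:00 (invert busy blocks within the working day).
Clara free: 09:45-13:45, 15:00-19:00 (invert busy blocks within the working day).
Maria and Divya can make the full 09:00-09:30 slot — that's 2.

2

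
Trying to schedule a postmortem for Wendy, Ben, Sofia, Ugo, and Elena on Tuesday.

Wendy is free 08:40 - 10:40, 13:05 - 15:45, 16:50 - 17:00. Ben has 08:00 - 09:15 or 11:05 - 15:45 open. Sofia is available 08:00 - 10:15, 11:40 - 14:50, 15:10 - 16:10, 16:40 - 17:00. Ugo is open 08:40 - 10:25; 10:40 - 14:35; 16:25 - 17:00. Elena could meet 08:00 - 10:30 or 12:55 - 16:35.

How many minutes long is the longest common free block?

90

Wendy ∩ Ben: 08:40-09:15, 13:05-15:45.
Wendy ∩ Ben ∩ Sofia: 08:40-09:15, 13:05-14:50, 15:10-15:45.
Wendy ∩ Ben ∩ Sofia ∩ Ugo: 08:40-09:15, 13:05-14:35.
Wendy ∩ Ben ∩ Sofia ∩ Ugo ∩ Elena: 08:40-09:15, 13:05-14:35.
So the common availability across everyone is 08:40-09:15, 13:05-14:35.
The longest is 13:05-14:35 at 90 minutes.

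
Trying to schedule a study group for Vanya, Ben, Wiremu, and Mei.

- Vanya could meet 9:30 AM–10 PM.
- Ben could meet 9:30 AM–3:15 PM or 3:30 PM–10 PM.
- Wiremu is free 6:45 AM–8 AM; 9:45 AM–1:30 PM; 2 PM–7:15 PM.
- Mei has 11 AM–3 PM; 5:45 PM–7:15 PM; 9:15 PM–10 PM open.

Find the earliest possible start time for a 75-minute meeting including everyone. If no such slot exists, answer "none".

11:00

Vanya ∩ Ben: 09:30-15:15, 15:30-22:00.
Vanya ∩ Ben ∩ Wiremu: 09:45-13:30, 14:00-15:15, 15:30-19:15.
Vanya ∩ Ben ∩ Wiremu ∩ Mei: 11:00-13:30, 14:00-15:00, 17:45-19:15.
So the common availability across everyone is 11:00-13:30, 14:00-15:00, 17:45-19:15.
The first common window of at least 75 minutes is 11:00-13:30, so the earliest start is 11:00.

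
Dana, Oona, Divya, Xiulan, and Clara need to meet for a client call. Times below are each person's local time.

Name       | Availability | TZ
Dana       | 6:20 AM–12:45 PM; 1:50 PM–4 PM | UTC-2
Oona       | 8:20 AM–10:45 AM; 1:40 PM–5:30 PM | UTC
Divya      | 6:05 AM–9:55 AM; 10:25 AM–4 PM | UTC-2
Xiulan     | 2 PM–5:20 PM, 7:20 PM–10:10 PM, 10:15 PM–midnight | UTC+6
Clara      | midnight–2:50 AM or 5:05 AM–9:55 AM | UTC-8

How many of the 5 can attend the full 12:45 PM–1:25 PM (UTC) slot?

2

Dana in UTC: 08:20-14:45, 15:50-18:00 (add 2h to convert from UTC-2).
Oona in UTC: 08:20-10:45, 13:40-17:30.
Divya in UTC: 08:05-11:55, 12:25-18:00 (add 2h to convert from UTC-2).
Xiulan in UTC: 08:00-11:20, 13:20-16:10, 16:15-18:00 (subtract 6h to convert from UTC+6).
Clara in UTC: 08:00-10:50, 13:05-17:55 (add 8h to convert from UTC-8).
Dana and Divya can make the full 12:45-13:25 slot — that's 2.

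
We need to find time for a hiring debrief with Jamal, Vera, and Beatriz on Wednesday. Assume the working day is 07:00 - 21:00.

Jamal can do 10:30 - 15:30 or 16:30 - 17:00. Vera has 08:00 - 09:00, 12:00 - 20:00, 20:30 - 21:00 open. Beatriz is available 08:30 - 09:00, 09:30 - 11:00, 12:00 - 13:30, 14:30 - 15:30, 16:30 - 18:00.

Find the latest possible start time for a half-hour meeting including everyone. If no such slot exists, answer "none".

16:30

Jamal ∩ Vera: 12:00-15:30, 16:30-17:00.
Jamal ∩ Vera ∩ Beatriz: 12:00-13:30, 14:30-15:30, 16:30-17:00.
So the common availability across everyone is 12:00-13:30, 14:30-15:30, 16:30-17:00.
The last common window of at least 30 minutes is 16:30-17:00; a 30-minute meeting can start as late as 16:30 and still end by 17:00.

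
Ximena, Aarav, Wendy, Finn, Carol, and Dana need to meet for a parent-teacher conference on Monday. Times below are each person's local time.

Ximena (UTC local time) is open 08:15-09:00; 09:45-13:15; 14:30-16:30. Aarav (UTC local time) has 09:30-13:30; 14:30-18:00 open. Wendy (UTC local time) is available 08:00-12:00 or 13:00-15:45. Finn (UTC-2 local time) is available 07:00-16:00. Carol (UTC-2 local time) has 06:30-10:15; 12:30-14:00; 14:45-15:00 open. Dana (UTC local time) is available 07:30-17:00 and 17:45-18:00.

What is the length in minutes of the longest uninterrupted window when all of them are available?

Ximena in UTC: 08:15-09:00, 09:45-13:15, 14:30-16:30.
Aarav in UTC: 09:30-13:30, 14:30-18:00.
Wendy in UTC: 08:00-12:00, 13:00-15:45.
Finn in UTC: 09:00-18:00 (add 2h to convert from UTC-2).
Carol in UTC: 08:30-12:15, 14:30-16:00, 16:45-17:00 (add 2h to convert from UTC-2).
Dana in UTC: 07:30-17:00, 17:45-18:00.
Ximena ∩ Aarav: 09:45-13:15, 14:30-16:30.
Ximena ∩ Aarav ∩ Wendy: 09:45-12:00, 13:00-13:15, 14:30-15:45.
Ximena ∩ Aarav ∩ Wendy ∩ Finn: 09:45-12:00, 13:00-13:15, 14:30-15:45.
Ximena ∩ Aarav ∩ Wendy ∩ Finn ∩ Carol: 09:45-12:00, 14:30-15:45.
Ximena ∩ Aarav ∩ Wendy ∩ Finn ∩ Carol ∩ Dana: 09:45-12:00, 14:30-15:45.
The longest is 09:45-12:00 at 135 minutes.

135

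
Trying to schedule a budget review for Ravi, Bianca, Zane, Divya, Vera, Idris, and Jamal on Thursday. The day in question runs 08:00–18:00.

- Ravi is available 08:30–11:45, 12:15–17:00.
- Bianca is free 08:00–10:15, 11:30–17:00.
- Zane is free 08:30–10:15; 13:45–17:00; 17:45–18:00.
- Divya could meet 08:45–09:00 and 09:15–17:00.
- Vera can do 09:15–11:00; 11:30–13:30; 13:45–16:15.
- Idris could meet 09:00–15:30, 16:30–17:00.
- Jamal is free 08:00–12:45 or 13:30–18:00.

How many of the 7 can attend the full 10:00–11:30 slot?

4

Ravi, Divya, Idris, and Jamal can make the full 10:00-11:30 slot — that's 4.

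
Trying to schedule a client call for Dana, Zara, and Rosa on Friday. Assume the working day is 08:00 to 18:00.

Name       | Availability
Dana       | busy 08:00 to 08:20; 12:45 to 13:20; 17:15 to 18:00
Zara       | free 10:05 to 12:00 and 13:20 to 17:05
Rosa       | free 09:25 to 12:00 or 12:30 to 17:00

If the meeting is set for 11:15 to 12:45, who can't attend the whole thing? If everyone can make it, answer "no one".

Rosa, Zara

Dana free: 08:20-12:45, 13:20-17:15 (invert busy blocks within the working day).
Zara free: 10:05-12:00, 13:20-17:05.
Rosa free: 09:25-12:00, 12:30-17:00.
Dana: free for 11:15-12:45. Zara: not fully free for 11:15-12:45. Rosa: not fully free for 11:15-12:45.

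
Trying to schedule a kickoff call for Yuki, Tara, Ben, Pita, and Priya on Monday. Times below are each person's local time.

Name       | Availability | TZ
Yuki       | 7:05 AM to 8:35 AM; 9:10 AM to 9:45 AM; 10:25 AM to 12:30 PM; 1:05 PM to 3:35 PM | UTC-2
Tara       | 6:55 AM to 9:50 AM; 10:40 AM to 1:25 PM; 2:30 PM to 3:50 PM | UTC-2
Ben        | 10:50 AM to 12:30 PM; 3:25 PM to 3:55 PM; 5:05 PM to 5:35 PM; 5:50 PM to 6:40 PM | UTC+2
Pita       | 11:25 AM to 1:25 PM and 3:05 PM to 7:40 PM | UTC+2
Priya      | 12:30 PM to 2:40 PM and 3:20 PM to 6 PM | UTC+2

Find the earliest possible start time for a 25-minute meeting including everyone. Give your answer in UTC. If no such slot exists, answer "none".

Yuki in UTC: 09:05-10:35, 11:10-11:45, 12:25-14:30, 15:05-17:35 (add 2h to convert from UTC-2).
Tara in UTC: 08:55-11:50, 12:40-15:25, 16:30-17:50 (add 2h to convert from UTC-2).
Ben in UTC: 08:50-10:30, 13:25-13:55, 15:05-15:35, 15:50-16:40 (subtract 2h to convert from UTC+2).
Pita in UTC: 09:25-11:25, 13:05-17:40 (subtract 2h to convert from UTC+2).
Priya in UTC: 10:30-12:40, 13:20-16:00 (subtract 2h to convert from UTC+2).
Yuki ∩ Tara: 09:05-10:35, 11:10-11:45, 12:40-14:30, 15:05-15:25, 16:30-17:35.
Yuki ∩ Tara ∩ Ben: 09:05-10:30, 13:25-13:55, 15:05-15:25, 16:30-16:40.
Yuki ∩ Tara ∩ Ben ∩ Pita: 09:25-10:30, 13:25-13:55, 15:05-15:25, 16:30-16:40.
Yuki ∩ Tara ∩ Ben ∩ Pita ∩ Priya: 13:25-13:55, 15:05-15:25.
Those are the intersection windows.
The first common window of at least 25 minutes is 13:25-13:55, so the earliest start is 13:25.

13:25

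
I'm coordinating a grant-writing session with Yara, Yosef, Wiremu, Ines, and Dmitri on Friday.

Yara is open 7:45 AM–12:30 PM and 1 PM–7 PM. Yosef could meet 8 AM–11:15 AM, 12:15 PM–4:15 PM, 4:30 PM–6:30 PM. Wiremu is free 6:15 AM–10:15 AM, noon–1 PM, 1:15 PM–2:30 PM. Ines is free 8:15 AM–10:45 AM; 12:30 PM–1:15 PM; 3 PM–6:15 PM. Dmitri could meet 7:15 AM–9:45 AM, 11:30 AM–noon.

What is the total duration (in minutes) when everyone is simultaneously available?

Yara ∩ Yosef: 08:00-11:15, 12:15-12:30, 13:00-16:15, 16:30-18:30.
Yara ∩ Yosef ∩ Wiremu: 08:00-10:15, 12:15-12:30, 13:15-14:30.
Yara ∩ Yosef ∩ Wiremu ∩ Ines: 08:15-10:15.
Yara ∩ Yosef ∩ Wiremu ∩ Ines ∩ Dmitri: 08:15-09:45.
Those are the intersection windows.
That's a single block of 90 minutes.

90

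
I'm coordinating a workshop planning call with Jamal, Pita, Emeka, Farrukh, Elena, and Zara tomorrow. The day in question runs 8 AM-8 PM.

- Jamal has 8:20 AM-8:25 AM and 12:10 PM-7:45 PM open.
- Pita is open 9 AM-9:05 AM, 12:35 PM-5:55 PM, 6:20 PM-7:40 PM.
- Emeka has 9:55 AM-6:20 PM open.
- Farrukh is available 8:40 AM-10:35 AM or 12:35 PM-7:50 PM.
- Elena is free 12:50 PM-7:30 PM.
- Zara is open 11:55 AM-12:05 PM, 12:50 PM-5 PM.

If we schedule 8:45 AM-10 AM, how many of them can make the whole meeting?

1

Farrukh can make the full 08:45-10:00 slot — that's 1.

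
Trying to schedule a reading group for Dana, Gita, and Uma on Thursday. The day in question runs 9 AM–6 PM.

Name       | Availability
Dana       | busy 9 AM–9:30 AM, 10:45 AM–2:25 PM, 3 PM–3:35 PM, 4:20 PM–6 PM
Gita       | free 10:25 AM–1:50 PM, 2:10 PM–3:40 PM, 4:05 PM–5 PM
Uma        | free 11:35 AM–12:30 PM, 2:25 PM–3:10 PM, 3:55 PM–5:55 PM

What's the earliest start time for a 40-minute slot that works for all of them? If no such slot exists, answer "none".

Dana free: 09:30-10:45, 14:25-15:00, 15:35-16:20 (invert busy blocks within the working day).
Gita free: 10:25-13:50, 14:10-15:40, 16:05-17:00.
Uma free: 11:35-12:30, 14:25-15:10, 15:55-17:55.
Dana ∩ Gita: 10:25-10:45, 14:25-15:00, 15:35-15:40, 16:05-16:20.
Dana ∩ Gita ∩ Uma: 14:25-15:00, 16:05-16:20.
No common window is at least 40 minutes long.

none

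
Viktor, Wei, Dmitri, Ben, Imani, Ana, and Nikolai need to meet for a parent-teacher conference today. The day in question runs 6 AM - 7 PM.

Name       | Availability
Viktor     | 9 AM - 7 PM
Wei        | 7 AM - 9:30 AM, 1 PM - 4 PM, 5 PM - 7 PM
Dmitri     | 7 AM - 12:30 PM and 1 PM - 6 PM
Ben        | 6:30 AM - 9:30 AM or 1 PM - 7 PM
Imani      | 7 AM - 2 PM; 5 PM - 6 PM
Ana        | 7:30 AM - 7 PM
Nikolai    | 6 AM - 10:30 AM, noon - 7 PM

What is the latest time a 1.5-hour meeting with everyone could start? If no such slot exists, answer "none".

none

Viktor ∩ Wei: 09:00-09:30, 13:00-16:00, 17:00-19:00.
Viktor ∩ Wei ∩ Dmitri: 09:00-09:30, 13:00-16:00, 17:00-18:00.
Viktor ∩ Wei ∩ Dmitri ∩ Ben: 09:00-09:30, 13:00-16:00, 17:00-18:00.
Viktor ∩ Wei ∩ Dmitri ∩ Ben ∩ Imani: 09:00-09:30, 13:00-14:00, 17:00-18:00.
Viktor ∩ Wei ∩ Dmitri ∩ Ben ∩ Imani ∩ Ana: 09:00-09:30, 13:00-14:00, 17:00-18:00.
Viktor ∩ Wei ∩ Dmitri ∩ Ben ∩ Imani ∩ Ana ∩ Nikolai: 09:00-09:30, 13:00-14:00, 17:00-18:00.
No common window is at least 90 minutes long.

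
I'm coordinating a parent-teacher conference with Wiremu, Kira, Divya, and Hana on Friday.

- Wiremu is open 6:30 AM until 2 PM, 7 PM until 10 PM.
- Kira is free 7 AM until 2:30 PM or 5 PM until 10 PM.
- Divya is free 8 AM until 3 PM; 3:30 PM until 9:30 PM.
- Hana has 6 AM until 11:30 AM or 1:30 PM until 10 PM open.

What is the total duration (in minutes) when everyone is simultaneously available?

390

Wiremu ∩ Kira: 07:00-14:00, 19:00-22:00.
Wiremu ∩ Kira ∩ Divya: 08:00-14:00, 19:00-21:30.
Wiremu ∩ Kira ∩ Divya ∩ Hana: 08:00-11:30, 13:30-14:00, 19:00-21:30.
Those are the intersection windows.
Summing the common windows: 210 + 30 + 150 = 390 minutes.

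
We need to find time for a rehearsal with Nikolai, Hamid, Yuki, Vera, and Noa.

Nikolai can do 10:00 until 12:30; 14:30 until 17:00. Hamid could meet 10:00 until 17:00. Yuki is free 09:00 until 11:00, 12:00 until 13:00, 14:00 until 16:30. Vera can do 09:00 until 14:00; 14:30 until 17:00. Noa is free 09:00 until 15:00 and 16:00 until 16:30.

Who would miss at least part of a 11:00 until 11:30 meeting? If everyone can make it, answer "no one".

Nikolai: free for 11:00-11:30. Hamid: free for 11:00-11:30. Yuki: not fully free for 11:00-11:30. Vera: free for 11:00-11:30. Noa: free for 11:00-11:30.

Yuki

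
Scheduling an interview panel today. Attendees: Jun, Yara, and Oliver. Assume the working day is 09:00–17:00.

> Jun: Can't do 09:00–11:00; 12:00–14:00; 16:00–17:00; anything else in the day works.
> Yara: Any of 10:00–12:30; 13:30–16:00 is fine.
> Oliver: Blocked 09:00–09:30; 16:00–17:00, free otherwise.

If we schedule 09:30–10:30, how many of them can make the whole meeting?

1

Jun free: 11:00-12:00, 14:00-16:00 (invert busy blocks within the working day).
Yara free: 10:00-12:30, 13:30-16:00.
Oliver free: 09:30-16:00 (invert busy blocks within the working day).
Oliver can make the full 09:30-10:30 slot — that's 1.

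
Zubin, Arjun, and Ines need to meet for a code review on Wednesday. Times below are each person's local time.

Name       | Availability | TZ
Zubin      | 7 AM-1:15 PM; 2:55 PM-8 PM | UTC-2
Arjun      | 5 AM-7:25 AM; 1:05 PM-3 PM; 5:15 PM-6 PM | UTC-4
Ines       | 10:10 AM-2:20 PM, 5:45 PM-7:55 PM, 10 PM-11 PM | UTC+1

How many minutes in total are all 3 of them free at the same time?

Zubin in UTC: 09:00-15:15, 16:55-22:00 (add 2h to convert from UTC-2).
Arjun in UTC: 09:00-11:25, 17:05-19:00, 21:15-22:00 (add 4h to convert from UTC-4).
Ines in UTC: 09:10-13:20, 16:45-18:55, 21:00-22:00 (subtract 1h to convert from UTC+1).
Zubin ∩ Arjun: 09:00-11:25, 17:05-19:00, 21:15-22:00.
Zubin ∩ Arjun ∩ Ines: 09:10-11:25, 17:05-18:55, 21:15-22:00.
Summing the common windows: 135 + 110 + 45 = 290 minutes.

290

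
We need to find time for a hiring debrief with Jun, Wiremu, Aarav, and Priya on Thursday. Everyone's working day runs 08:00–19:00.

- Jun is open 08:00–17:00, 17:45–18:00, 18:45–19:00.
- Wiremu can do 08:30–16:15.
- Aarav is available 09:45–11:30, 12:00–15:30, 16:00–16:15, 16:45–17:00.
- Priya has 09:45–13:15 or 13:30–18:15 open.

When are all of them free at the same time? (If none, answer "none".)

09:45-11:30, 12:00-13:15, 13:30-15:30, 16:00-16:15

Jun ∩ Wiremu: 08:30-16:15.
Jun ∩ Wiremu ∩ Aarav: 09:45-11:30, 12:00-15:30, 16:00-16:15.
Jun ∩ Wiremu ∩ Aarav ∩ Priya: 09:45-11:30, 12:00-13:15, 13:30-15:30, 16:00-16:15.
So the common availability across everyone is 09:45-11:30, 12:00-13:15, 13:30-15:30, 16:00-16:15.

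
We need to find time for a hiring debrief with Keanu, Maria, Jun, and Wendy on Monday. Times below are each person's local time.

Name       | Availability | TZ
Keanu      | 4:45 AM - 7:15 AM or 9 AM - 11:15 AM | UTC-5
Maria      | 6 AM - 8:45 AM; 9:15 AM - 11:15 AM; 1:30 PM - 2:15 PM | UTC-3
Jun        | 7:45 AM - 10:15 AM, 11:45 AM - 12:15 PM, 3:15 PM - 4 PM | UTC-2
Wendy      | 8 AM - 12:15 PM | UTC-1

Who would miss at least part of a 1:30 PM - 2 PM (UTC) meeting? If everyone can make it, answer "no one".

Jun, Keanu, Wendy

Keanu in UTC: 09:45-12:15, 14:00-16:15 (add 5h to convert from UTC-5).
Maria in UTC: 09:00-11:45, 12:15-14:15, 16:30-17:15 (add 3h to convert from UTC-3).
Jun in UTC: 09:45-12:15, 13:45-14:15, 17:15-18:00 (add 2h to convert from UTC-2).
Wendy in UTC: 09:00-13:15 (add 1h to convert from UTC-1).
Keanu: not fully free for 13:30-14:00. Maria: free for 13:30-14:00. Jun: not fully free for 13:30-14:00. Wendy: not fully free for 13:30-14:00.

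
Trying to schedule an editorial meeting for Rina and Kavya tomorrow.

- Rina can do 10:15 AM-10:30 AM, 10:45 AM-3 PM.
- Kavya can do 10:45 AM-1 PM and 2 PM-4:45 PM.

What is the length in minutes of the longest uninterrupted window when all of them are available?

135

Rina ∩ Kavya: 10:45-13:00, 14:00-15:00.
Those are the intersection windows.
The longest is 10:45-13:00 at 135 minutes.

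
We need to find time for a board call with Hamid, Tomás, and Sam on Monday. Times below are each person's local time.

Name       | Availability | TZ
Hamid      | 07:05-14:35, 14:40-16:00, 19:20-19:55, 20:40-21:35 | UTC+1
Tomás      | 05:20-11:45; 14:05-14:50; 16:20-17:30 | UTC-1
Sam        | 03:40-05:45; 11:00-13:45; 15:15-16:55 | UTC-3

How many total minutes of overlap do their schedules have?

Hamid in UTC: 06:05-13:35, 13:40-15:00, 18:20-18:55, 19:40-20:35 (subtract 1h to convert from UTC+1).
Tomás in UTC: 06:20-12:45, 15:05-15:50, 17:20-18:30 (add 1h to convert from UTC-1).
Sam in UTC: 06:40-08:45, 14:00-16:45, 18:15-19:55 (add 3h to convert from UTC-3).
Hamid ∩ Tomás: 06:20-12:45, 18:20-18:30.
Hamid ∩ Tomás ∩ Sam: 06:40-08:45, 18:20-18:30.
So the common availability across everyone is 06:40-08:45, 18:20-18:30.
Summing the common windows: 125 + 10 = 135 minutes.

135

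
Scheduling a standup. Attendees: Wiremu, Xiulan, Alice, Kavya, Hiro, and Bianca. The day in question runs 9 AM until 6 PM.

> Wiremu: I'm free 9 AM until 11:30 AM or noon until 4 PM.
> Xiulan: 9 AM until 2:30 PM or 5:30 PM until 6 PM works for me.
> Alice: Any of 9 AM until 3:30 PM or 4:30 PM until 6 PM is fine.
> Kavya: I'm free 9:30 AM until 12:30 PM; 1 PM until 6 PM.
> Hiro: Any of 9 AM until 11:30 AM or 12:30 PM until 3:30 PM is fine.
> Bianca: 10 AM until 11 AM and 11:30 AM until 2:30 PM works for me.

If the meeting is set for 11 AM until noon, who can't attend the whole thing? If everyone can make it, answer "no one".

Wiremu: not fully free for 11:00-12:00. Xiulan: free for 11:00-12:00. Alice: free for 11:00-12:00. Kavya: free for 11:00-12:00. Hiro: not fully free for 11:00-12:00. Bianca: not fully free for 11:00-12:00.

Bianca, Hiro, Wiremu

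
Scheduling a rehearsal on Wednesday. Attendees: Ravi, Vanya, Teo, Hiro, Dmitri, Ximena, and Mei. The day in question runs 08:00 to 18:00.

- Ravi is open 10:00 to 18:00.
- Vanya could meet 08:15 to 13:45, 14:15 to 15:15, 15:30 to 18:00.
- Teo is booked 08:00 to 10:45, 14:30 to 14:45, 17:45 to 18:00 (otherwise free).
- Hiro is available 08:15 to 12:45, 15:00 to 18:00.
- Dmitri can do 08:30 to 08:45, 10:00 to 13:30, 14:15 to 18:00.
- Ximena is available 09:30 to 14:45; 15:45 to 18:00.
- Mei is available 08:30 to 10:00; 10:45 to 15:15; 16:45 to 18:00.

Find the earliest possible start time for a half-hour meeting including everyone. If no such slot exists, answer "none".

Ravi free: 10:00-18:00.
Vanya free: 08:15-13:45, 14:15-15:15, 15:30-18:00.
Teo free: 10:45-14:30, 14:45-17:45 (invert busy blocks within the working day).
Hiro free: 08:15-12:45, 15:00-18:00.
Dmitri free: 08:30-08:45, 10:00-13:30, 14:15-18:00.
Ximena free: 09:30-14:45, 15:45-18:00.
Mei free: 08:30-10:00, 10:45-15:15, 16:45-18:00.
Ravi ∩ Vanya: 10:00-13:45, 14:15-15:15, 15:30-18:00.
Ravi ∩ Vanya ∩ Teo: 10:45-13:45, 14:15-14:30, 14:45-15:15, 15:30-17:45.
Ravi ∩ Vanya ∩ Teo ∩ Hiro: 10:45-12:45, 15:00-15:15, 15:30-17:45.
Ravi ∩ Vanya ∩ Teo ∩ Hiro ∩ Dmitri: 10:45-12:45, 15:00-15:15, 15:30-17:45.
Ravi ∩ Vanya ∩ Teo ∩ Hiro ∩ Dmitri ∩ Ximena: 10:45-12:45, 15:45-17:45.
Ravi ∩ Vanya ∩ Teo ∩ Hiro ∩ Dmitri ∩ Ximena ∩ Mei: 10:45-12:45, 16:45-17:45.
Those are the intersection windows.
The first common window of at least 30 minutes is 10:45-12:45, so the earliest start is 10:45.

10:45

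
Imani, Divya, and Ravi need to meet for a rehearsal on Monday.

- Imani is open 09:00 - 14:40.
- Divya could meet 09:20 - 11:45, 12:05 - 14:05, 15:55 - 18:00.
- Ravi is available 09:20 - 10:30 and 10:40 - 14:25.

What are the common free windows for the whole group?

Imani ∩ Divya: 09:20-11:45, 12:05-14:05.
Imani ∩ Divya ∩ Ravi: 09:20-10:30, 10:40-11:45, 12:05-14:05.

09:20-10:30, 10:40-11:45, 12:05-14:05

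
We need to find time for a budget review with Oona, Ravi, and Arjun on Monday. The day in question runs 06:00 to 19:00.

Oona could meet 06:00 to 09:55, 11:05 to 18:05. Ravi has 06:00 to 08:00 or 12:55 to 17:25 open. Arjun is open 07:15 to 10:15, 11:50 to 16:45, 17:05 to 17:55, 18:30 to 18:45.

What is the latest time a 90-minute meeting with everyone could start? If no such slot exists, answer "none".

Oona ∩ Ravi: 06:00-08:00, 12:55-17:25.
Oona ∩ Ravi ∩ Arjun: 07:15-08:00, 12:55-16:45, 17:05-17:25.
The last common window of at least 90 minutes is 12:55-16:45; a 90-minute meeting can start as late as 15:15 and still end by 16:45.

15:15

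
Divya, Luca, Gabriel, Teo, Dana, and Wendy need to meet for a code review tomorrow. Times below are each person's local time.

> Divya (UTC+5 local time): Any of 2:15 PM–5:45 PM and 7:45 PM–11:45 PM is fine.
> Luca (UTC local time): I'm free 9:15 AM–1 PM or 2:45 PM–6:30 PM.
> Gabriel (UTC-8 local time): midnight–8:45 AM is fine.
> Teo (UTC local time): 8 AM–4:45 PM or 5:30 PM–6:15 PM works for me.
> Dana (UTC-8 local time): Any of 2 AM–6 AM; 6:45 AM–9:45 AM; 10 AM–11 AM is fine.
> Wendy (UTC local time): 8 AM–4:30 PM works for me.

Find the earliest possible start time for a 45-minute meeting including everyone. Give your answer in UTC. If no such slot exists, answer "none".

Divya in UTC: 09:15-12:45, 14:45-18:45 (subtract 5h to convert from UTC+5).
Luca in UTC: 09:15-13:00, 14:45-18:30.
Gabriel in UTC: 08:00-16:45 (add 8h to convert from UTC-8).
Teo in UTC: 08:00-16:45, 17:30-18:15.
Dana in UTC: 10:00-14:00, 14:45-17:45, 18:00-19:00 (add 8h to convert from UTC-8).
Wendy in UTC: 08:00-16:30.
Divya ∩ Luca: 09:15-12:45, 14:45-18:30.
Divya ∩ Luca ∩ Gabriel: 09:15-12:45, 14:45-16:45.
Divya ∩ Luca ∩ Gabriel ∩ Teo: 09:15-12:45, 14:45-16:45.
Divya ∩ Luca ∩ Gabriel ∩ Teo ∩ Dana: 10:00-12:45, 14:45-16:45.
Divya ∩ Luca ∩ Gabriel ∩ Teo ∩ Dana ∩ Wendy: 10:00-12:45, 14:45-16:30.
The first common window of at least 45 minutes is 10:00-12:45, so the earliest start is 10:00.

10:00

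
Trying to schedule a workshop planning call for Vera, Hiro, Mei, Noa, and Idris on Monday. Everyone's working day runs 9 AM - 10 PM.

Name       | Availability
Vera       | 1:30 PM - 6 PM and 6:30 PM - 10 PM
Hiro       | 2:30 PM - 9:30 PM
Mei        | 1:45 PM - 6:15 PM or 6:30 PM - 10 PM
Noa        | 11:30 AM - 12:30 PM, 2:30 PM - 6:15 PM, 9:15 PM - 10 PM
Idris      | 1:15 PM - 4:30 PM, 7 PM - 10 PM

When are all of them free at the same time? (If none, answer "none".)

Vera ∩ Hiro: 14:30-18:00, 18:30-21:30.
Vera ∩ Hiro ∩ Mei: 14:30-18:00, 18:30-21:30.
Vera ∩ Hiro ∩ Mei ∩ Noa: 14:30-18:00, 21:15-21:30.
Vera ∩ Hiro ∩ Mei ∩ Noa ∩ Idris: 14:30-16:30, 21:15-21:30.
Those are the intersection windows.

14:30-16:30, 21:15-21:30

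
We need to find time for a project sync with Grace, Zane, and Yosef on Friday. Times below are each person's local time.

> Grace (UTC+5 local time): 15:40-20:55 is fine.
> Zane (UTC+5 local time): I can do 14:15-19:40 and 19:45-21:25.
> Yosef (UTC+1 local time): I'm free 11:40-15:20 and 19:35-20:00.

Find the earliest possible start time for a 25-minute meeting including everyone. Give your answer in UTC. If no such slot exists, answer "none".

10:40

Grace in UTC: 10:40-15:55 (subtract 5h to convert from UTC+5).
Zane in UTC: 09:15-14:40, 14:45-16:25 (subtract 5h to convert from UTC+5).
Yosef in UTC: 10:40-14:20, 18:35-19:00 (subtract 1h to convert from UTC+1).
Grace ∩ Zane: 10:40-14:40, 14:45-15:55.
Grace ∩ Zane ∩ Yosef: 10:40-14:20.
The first common window of at least 25 minutes is 10:40-14:20, so the earliest start is 10:40.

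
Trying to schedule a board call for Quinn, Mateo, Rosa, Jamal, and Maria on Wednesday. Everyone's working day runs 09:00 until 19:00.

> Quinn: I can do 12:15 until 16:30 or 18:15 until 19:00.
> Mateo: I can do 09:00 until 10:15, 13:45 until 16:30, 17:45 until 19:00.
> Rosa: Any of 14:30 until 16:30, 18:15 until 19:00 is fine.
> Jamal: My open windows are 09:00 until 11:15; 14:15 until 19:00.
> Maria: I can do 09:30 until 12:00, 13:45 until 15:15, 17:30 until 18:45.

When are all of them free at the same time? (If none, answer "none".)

Quinn ∩ Mateo: 13:45-16:30, 18:15-19:00.
Quinn ∩ Mateo ∩ Rosa: 14:30-16:30, 18:15-19:00.
Quinn ∩ Mateo ∩ Rosa ∩ Jamal: 14:30-16:30, 18:15-19:00.
Quinn ∩ Mateo ∩ Rosa ∩ Jamal ∩ Maria: 14:30-15:15, 18:15-18:45.

14:30-15:15, 18:15-18:45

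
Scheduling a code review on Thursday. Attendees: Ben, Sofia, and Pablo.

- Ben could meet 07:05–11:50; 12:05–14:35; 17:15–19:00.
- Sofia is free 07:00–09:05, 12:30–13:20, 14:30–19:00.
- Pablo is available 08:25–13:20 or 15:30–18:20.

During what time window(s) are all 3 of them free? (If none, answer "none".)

Ben ∩ Sofia: 07:05-09:05, 12:30-13:20, 14:30-14:35, 17:15-19:00.
Ben ∩ Sofia ∩ Pablo: 08:25-09:05, 12:30-13:20, 17:15-18:20.

08:25-09:05, 12:30-13:20, 17:15-18:20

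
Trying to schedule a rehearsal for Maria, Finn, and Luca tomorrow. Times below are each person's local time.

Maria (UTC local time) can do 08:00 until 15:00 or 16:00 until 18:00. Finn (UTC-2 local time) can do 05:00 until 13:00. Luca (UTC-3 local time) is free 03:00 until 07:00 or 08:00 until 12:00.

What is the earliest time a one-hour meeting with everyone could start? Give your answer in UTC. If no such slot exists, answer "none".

08:00

Maria in UTC: 08:00-15:00, 16:00-18:00.
Finn in UTC: 07:00-15:00 (add 2h to convert from UTC-2).
Luca in UTC: 06:00-10:00, 11:00-15:00 (add 3h to convert from UTC-3).
Maria ∩ Finn: 08:00-15:00.
Maria ∩ Finn ∩ Luca: 08:00-10:00, 11:00-15:00.
The first common window of at least 60 minutes is 08:00-10:00, so the earliest start is 08:00.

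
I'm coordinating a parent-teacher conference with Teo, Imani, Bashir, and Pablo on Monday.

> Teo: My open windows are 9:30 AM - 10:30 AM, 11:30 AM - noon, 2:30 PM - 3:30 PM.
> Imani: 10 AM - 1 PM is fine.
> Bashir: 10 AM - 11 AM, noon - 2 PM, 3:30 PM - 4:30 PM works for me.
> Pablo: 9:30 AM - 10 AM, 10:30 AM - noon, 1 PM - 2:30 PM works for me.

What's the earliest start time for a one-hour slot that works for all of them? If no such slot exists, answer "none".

none

Teo ∩ Imani: 10:00-10:30, 11:30-12:00.
Teo ∩ Imani ∩ Bashir: 10:00-10:30.
Teo ∩ Imani ∩ Bashir ∩ Pablo: ∅.
There is no time when everyone is free.
No common window is at least 60 minutes long.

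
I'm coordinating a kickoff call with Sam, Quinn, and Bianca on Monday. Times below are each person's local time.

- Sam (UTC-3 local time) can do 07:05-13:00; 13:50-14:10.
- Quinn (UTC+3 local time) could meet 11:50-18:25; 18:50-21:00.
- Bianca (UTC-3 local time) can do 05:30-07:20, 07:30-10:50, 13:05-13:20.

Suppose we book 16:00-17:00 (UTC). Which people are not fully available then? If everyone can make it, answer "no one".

Sam in UTC: 10:05-16:00, 16:50-17:10 (add 3h to convert from UTC-3).
Quinn in UTC: 08:50-15:25, 15:50-18:00 (subtract 3h to convert from UTC+3).
Bianca in UTC: 08:30-10:20, 10:30-13:50, 16:05-16:20 (add 3h to convert from UTC-3).
Sam: not fully free for 16:00-17:00. Quinn: free for 16:00-17:00. Bianca: not fully free for 16:00-17:00.

Bianca, Sam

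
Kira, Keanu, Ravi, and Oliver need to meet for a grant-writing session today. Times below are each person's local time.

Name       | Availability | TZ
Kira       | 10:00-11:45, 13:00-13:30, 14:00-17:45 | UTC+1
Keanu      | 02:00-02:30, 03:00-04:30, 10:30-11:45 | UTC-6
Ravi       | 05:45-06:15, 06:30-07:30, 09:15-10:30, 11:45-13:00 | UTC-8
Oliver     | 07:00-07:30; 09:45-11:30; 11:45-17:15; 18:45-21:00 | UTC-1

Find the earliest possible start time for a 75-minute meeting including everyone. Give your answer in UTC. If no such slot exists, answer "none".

none

Kira in UTC: 09:00-10:45, 12:00-12:30, 13:00-16:45 (subtract 1h to convert from UTC+1).
Keanu in UTC: 08:00-08:30, 09:00-10:30, 16:30-17:45 (add 6h to convert from UTC-6).
Ravi in UTC: 13:45-14:15, 14:30-15:30, 17:15-18:30, 19:45-21:00 (add 8h to convert from UTC-8).
Oliver in UTC: 08:00-08:30, 10:45-12:30, 12:45-18:15, 19:45-22:00 (add 1h to convert from UTC-1).
Kira ∩ Keanu: 09:00-10:30, 16:30-16:45.
Kira ∩ Keanu ∩ Ravi: ∅.
Kira ∩ Keanu ∩ Ravi ∩ Oliver: ∅.
There is no time when everyone is free.
No common window is at least 75 minutes long.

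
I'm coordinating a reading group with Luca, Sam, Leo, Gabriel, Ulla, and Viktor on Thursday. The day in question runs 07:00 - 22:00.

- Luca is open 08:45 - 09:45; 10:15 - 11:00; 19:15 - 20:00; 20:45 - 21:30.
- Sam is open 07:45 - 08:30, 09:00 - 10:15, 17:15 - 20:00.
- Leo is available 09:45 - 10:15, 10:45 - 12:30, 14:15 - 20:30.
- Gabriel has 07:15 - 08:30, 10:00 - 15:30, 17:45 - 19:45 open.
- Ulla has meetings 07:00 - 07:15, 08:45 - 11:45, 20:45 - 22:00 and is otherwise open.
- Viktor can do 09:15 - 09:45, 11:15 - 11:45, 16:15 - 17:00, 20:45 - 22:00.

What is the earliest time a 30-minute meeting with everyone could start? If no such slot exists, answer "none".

none

Luca free: 08:45-09:45, 10:15-11:00, 19:15-20:00, 20:45-21:30.
Sam free: 07:45-08:30, 09:00-10:15, 17:15-20:00.
Leo free: 09:45-10:15, 10:45-12:30, 14:15-20:30.
Gabriel free: 07:15-08:30, 10:00-15:30, 17:45-19:45.
Ulla free: 07:15-08:45, 11:45-20:45 (invert busy blocks within the working day).
Viktor free: 09:15-09:45, 11:15-11:45, 16:15-17:00, 20:45-22:00.
Luca ∩ Sam: 09:00-09:45, 19:15-20:00.
Luca ∩ Sam ∩ Leo: 19:15-20:00.
Luca ∩ Sam ∩ Leo ∩ Gabriel: 19:15-19:45.
Luca ∩ Sam ∩ Leo ∩ Gabriel ∩ Ulla: 19:15-19:45.
Luca ∩ Sam ∩ Leo ∩ Gabriel ∩ Ulla ∩ Viktor: ∅.
There is no time when everyone is free.
No common window is at least 30 minutes long.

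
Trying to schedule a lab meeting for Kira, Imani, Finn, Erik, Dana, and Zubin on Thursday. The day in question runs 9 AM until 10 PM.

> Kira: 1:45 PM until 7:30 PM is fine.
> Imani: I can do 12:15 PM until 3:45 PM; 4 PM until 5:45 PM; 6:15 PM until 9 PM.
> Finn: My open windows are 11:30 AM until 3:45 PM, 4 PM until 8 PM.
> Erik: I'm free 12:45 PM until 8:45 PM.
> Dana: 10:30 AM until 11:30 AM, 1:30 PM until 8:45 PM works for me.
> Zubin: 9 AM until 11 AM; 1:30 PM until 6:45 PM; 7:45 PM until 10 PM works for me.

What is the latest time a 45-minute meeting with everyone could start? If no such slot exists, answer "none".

Kira ∩ Imani: 13:45-15:45, 16:00-17:45, 18:15-19:30.
Kira ∩ Imani ∩ Finn: 13:45-15:45, 16:00-17:45, 18:15-19:30.
Kira ∩ Imani ∩ Finn ∩ Erik: 13:45-15:45, 16:00-17:45, 18:15-19:30.
Kira ∩ Imani ∩ Finn ∩ Erik ∩ Dana: 13:45-15:45, 16:00-17:45, 18:15-19:30.
Kira ∩ Imani ∩ Finn ∩ Erik ∩ Dana ∩ Zubin: 13:45-15:45, 16:00-17:45, 18:15-18:45.
So the common availability across everyone is 13:45-15:45, 16:00-17:45, 18:15-18:45.
The last common window of at least 45 minutes is 16:00-17:45; a 45-minute meeting can start as late as 17:00 and still end by 17:45.

17:00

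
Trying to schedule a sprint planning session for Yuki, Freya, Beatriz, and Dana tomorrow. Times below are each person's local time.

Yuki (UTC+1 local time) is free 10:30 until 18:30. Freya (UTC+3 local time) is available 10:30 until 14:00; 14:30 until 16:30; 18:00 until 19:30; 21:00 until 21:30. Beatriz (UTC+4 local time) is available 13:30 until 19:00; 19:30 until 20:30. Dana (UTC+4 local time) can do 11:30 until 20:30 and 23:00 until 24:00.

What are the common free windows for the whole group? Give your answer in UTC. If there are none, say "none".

Yuki in UTC: 09:30-17:30 (subtract 1h to convert from UTC+1).
Freya in UTC: 07:30-11:00, 11:30-13:30, 15:00-16:30, 18:00-18:30 (subtract 3h to convert from UTC+3).
Beatriz in UTC: 09:30-15:00, 15:30-16:30 (subtract 4h to convert from UTC+4).
Dana in UTC: 07:30-16:30, 19:00-20:00 (subtract 4h to convert from UTC+4).
Yuki ∩ Freya: 09:30-11:00, 11:30-13:30, 15:00-16:30.
Yuki ∩ Freya ∩ Beatriz: 09:30-11:00, 11:30-13:30, 15:30-16:30.
Yuki ∩ Freya ∩ Beatriz ∩ Dana: 09:30-11:00, 11:30-13:30, 15:30-16:30.

09:30-11:00, 11:30-13:30, 15:30-16:30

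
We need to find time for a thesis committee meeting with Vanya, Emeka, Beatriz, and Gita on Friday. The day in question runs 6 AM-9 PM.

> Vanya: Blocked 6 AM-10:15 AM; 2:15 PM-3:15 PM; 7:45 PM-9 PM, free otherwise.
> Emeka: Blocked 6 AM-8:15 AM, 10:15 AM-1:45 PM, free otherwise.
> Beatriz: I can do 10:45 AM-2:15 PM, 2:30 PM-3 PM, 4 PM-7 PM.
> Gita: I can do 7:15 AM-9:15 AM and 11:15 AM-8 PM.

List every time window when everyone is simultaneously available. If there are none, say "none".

Vanya free: 10:15-14:15, 15:15-19:45 (invert busy blocks within the working day).
Emeka free: 08:15-10:15, 13:45-21:00 (invert busy blocks within the working day).
Beatriz free: 10:45-14:15, 14:30-15:00, 16:00-19:00.
Gita free: 07:15-09:15, 11:15-20:00.
Vanya ∩ Emeka: 13:45-14:15, 15:15-19:45.
Vanya ∩ Emeka ∩ Beatriz: 13:45-14:15, 16:00-19:00.
Vanya ∩ Emeka ∩ Beatriz ∩ Gita: 13:45-14:15, 16:00-19:00.
So the common availability across everyone is 13:45-14:15, 16:00-19:00.

13:45-14:15, 16:00-19:00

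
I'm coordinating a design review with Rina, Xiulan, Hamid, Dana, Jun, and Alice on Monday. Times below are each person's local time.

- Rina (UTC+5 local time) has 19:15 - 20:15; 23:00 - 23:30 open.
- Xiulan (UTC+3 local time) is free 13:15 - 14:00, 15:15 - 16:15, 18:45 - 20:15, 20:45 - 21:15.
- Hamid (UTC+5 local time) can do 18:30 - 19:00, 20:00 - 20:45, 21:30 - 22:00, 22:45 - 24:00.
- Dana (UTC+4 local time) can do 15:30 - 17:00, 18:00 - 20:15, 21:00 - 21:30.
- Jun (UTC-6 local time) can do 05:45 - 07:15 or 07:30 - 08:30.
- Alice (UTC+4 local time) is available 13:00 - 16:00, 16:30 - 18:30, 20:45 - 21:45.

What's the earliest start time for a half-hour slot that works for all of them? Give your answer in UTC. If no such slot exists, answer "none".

none

Rina in UTC: 14:15-15:15, 18:00-18:30 (subtract 5h to convert from UTC+5).
Xiulan in UTC: 10:15-11:00, 12:15-13:15, 15:45-17:15, 17:45-18:15 (subtract 3h to convert from UTC+3).
Hamid in UTC: 13:30-14:00, 15:00-15:45, 16:30-17:00, 17:45-19:00 (subtract 5h to convert from UTC+5).
Dana in UTC: 11:30-13:00, 14:00-16:15, 17:00-17:30 (subtract 4h to convert from UTC+4).
Jun in UTC: 11:45-13:15, 13:30-14:30 (add 6h to convert from UTC-6).
Alice in UTC: 09:00-12:00, 12:30-14:30, 16:45-17:45 (subtract 4h to convert from UTC+4).
Rina ∩ Xiulan: 18:00-18:15.
Rina ∩ Xiulan ∩ Hamid: 18:00-18:15.
Rina ∩ Xiulan ∩ Hamid ∩ Dana: ∅.
Rina ∩ Xiulan ∩ Hamid ∩ Dana ∩ Jun: ∅.
Rina ∩ Xiulan ∩ Hamid ∩ Dana ∩ Jun ∩ Alice: ∅.
There is no time when everyone is free.
No common window is at least 30 minutes long.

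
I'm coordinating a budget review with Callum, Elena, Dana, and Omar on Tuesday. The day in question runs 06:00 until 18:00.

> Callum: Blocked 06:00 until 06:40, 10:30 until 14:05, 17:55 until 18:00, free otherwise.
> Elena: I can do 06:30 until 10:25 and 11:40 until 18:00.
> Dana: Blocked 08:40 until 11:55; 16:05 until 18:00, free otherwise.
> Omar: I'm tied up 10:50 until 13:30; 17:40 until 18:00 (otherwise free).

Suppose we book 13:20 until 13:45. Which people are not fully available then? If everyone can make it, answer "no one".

Callum free: 06:40-10:30, 14:05-17:55 (invert busy blocks within the working day).
Elena free: 06:30-10:25, 11:40-18:00.
Dana free: 06:00-08:40, 11:55-16:05 (invert busy blocks within the working day).
Omar free: 06:00-10:50, 13:30-17:40 (invert busy blocks within the working day).
Callum: not fully free for 13:20-13:45. Elena: free for 13:20-13:45. Dana: free for 13:20-13:45. Omar: not fully free for 13:20-13:45.

Callum, Omar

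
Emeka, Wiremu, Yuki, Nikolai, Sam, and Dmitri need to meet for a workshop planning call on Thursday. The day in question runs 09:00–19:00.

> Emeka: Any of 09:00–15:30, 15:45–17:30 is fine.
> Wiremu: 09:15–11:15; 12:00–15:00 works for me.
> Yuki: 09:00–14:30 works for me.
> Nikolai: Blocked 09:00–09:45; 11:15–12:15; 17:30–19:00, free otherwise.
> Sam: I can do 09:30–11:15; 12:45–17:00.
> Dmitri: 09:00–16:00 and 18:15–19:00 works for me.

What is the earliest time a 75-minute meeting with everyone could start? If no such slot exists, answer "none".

Emeka free: 09:00-15:30, 15:45-17:30.
Wiremu free: 09:15-11:15, 12:00-15:00.
Yuki free: 09:00-14:30.
Nikolai free: 09:45-11:15, 12:15-17:30 (invert busy blocks within the working day).
Sam free: 09:30-11:15, 12:45-17:00.
Dmitri free: 09:00-16:00, 18:15-19:00.
Emeka ∩ Wiremu: 09:15-11:15, 12:00-15:00.
Emeka ∩ Wiremu ∩ Yuki: 09:15-11:15, 12:00-14:30.
Emeka ∩ Wiremu ∩ Yuki ∩ Nikolai: 09:45-11:15, 12:15-14:30.
Emeka ∩ Wiremu ∩ Yuki ∩ Nikolai ∩ Sam: 09:45-11:15, 12:45-14:30.
Emeka ∩ Wiremu ∩ Yuki ∩ Nikolai ∩ Sam ∩ Dmitri: 09:45-11:15, 12:45-14:30.
The first common window of at least 75 minutes is 09:45-11:15, so the earliest start is 09:45.

09:45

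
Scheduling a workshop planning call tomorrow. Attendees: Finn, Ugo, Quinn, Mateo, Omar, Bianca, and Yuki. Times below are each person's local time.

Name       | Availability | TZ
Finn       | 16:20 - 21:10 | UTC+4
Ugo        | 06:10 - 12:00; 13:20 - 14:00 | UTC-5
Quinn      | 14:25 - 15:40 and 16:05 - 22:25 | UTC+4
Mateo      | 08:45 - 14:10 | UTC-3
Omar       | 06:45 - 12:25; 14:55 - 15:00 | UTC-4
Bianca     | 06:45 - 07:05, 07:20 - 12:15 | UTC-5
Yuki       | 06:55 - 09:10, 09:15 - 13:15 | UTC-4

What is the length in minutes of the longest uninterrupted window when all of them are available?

Finn in UTC: 12:20-17:10 (subtract 4h to convert from UTC+4).
Ugo in UTC: 11:10-17:00, 18:20-19:00 (add 5h to convert from UTC-5).
Quinn in UTC: 10:25-11:40, 12:05-18:25 (subtract 4h to convert from UTC+4).
Mateo in UTC: 11:45-17:10 (add 3h to convert from UTC-3).
Omar in UTC: 10:45-16:25, 18:55-19:00 (add 4h to convert from UTC-4).
Bianca in UTC: 11:45-12:05, 12:20-17:15 (add 5h to convert from UTC-5).
Yuki in UTC: 10:55-13:10, 13:15-17:15 (add 4h to convert from UTC-4).
Finn ∩ Ugo: 12:20-17:00.
Finn ∩ Ugo ∩ Quinn: 12:20-17:00.
Finn ∩ Ugo ∩ Quinn ∩ Mateo: 12:20-17:00.
Finn ∩ Ugo ∩ Quinn ∩ Mateo ∩ Omar: 12:20-16:25.
Finn ∩ Ugo ∩ Quinn ∩ Mateo ∩ Omar ∩ Bianca: 12:20-16:25.
Finn ∩ Ugo ∩ Quinn ∩ Mateo ∩ Omar ∩ Bianca ∩ Yuki: 12:20-13:10, 13:15-16:25.
So the common availability across everyone is 12:20-13:10, 13:15-16:25.
The longest is 13:15-16:25 at 190 minutes.

190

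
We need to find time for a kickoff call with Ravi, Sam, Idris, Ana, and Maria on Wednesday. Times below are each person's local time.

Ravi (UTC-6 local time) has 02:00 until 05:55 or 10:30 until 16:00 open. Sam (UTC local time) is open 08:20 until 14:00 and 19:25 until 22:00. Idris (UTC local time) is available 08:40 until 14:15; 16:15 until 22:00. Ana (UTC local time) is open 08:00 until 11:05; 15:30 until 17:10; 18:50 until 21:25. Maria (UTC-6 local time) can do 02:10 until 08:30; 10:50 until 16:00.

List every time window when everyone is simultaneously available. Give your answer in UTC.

Ravi in UTC: 08:00-11:55, 16:30-22:00 (add 6h to convert from UTC-6).
Sam in UTC: 08:20-14:00, 19:25-22:00.
Idris in UTC: 08:40-14:15, 16:15-22:00.
Ana in UTC: 08:00-11:05, 15:30-17:10, 18:50-21:25.
Maria in UTC: 08:10-14:30, 16:50-22:00 (add 6h to convert from UTC-6).
Ravi ∩ Sam: 08:20-11:55, 19:25-22:00.
Ravi ∩ Sam ∩ Idris: 08:40-11:55, 19:25-22:00.
Ravi ∩ Sam ∩ Idris ∩ Ana: 08:40-11:05, 19:25-21:25.
Ravi ∩ Sam ∩ Idris ∩ Ana ∩ Maria: 08:40-11:05, 19:25-21:25.
Those are the intersection windows.

08:40-11:05, 19:25-21:25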